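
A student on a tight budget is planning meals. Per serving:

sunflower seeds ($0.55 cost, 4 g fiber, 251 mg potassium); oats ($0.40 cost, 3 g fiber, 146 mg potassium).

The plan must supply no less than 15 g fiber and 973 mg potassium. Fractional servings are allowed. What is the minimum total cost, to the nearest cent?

Two binding constraints pin down two serving amounts, so the optimal mix uses at most two foods. The candidates are each food alone (scaled to the tighter of fiber/potassium) and each pair with both constraints tight.
sunflower seeds only: max(15/4, 973/251) = 3.876 servings → $2.13.
oats only: max(15/3, 973/146) = 6.664 servings → $2.67.
sunflower seeds + oats with both targets exact would need a negative amount; discard.
The minimum over all feasible corners is $2.13.

$2.13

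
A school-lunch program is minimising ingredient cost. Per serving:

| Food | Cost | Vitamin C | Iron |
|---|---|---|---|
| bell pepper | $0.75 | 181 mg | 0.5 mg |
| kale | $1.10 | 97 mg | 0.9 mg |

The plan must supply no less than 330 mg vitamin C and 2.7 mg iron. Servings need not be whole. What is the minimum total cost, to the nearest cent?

$3.34

Check every corner: each single food scaled to meet both minima, and each pair solved so both constraints bind.
bell pepper only: max(330/181, 2.7/0.5) = 5.4 servings → $4.05.
kale only: max(330/97, 2.7/0.9) = 3.402 servings → $3.74.
bell pepper + kale with both tight: 0.3068 servings and 2.83 servings → $3.34.
Cheapest feasible corner: $3.34.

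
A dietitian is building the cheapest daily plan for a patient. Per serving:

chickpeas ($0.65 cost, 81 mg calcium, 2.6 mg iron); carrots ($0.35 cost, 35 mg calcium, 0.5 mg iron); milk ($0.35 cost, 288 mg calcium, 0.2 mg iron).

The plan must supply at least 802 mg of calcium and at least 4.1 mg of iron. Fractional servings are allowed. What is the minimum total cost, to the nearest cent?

Minimising a linear cost over {calcium ≥ 802, iron ≥ 4.1, servings ≥ 0} — the optimum is at a vertex, using one or two foods.
chickpeas only: max(802/81, 4.1/2.6) = 9.901 servings → $6.44.
carrots only: max(802/35, 4.1/0.5) = 22.91 servings → $8.02.
milk only: max(802/288, 4.1/0.2) = 20.5 servings → $7.17.
chickpeas + carrots: intersection lies outside the first quadrant.
chickpeas + milk with both tight: 1.393 servings and 2.393 servings → $1.74.
carrots + milk with both tight: 7.448 servings and 1.88 servings → $3.26.
Cheapest feasible corner: $1.74.

$1.74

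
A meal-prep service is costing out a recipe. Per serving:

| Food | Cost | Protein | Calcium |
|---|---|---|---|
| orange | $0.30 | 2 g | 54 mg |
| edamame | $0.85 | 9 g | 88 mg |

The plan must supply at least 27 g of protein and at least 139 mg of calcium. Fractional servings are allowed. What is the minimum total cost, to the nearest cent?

$2.55

Minimising a linear cost over {protein ≥ 27, calcium ≥ 139, servings ≥ 0} — the optimum is at a vertex, using one or two foods.
orange only: max(27/2, 139/54) = 13.5 servings → $4.05.
edamame only: max(27/9, 139/88) = 3 servings → $2.55.
orange + edamame: intersection lies outside the first quadrant.
So the least-cost plan costs $2.55.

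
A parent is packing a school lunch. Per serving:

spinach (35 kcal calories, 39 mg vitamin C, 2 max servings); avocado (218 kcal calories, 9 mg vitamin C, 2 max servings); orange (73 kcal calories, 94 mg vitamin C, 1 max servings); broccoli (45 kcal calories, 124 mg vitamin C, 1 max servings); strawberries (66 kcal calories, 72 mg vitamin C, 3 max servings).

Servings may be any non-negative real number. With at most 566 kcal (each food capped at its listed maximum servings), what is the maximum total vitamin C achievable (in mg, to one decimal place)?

Vitamin C per kcal: broccoli 2.756, orange 1.288, spinach 1.114, strawberries 1.091, avocado 0.04128.
Take 1 serving of broccoli: uses 45 kcal, +124.0 mg vitamin C (running total 124.0 mg).
Take 1 serving of orange: uses 73 kcal, +94.0 mg vitamin C (running total 218.0 mg).
Take 2 servings of spinach: uses 70 kcal, +78.0 mg vitamin C (running total 296.0 mg).
Take 3 servings of strawberries: uses 198 kcal, +216.0 mg vitamin C (running total 512.0 mg).
Take 0.8257 servings of avocado: uses 180 kcal, +7.4 mg vitamin C (running total 519.4 mg).
Greedy by best ratio exhausts the calories allowance optimally: 519.4 mg.

519.4 mg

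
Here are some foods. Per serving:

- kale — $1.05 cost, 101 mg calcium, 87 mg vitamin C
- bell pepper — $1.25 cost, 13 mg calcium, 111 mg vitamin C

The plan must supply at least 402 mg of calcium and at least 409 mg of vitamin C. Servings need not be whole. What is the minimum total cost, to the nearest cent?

$4.88

At the optimum either one food covers both requirements or two foods hit both targets exactly; no other combination can be cheaper.
kale only: max(402/101, 409/87) = 4.701 servings → $4.94.
bell pepper only: max(402/13, 409/111) = 30.92 servings → $38.65.
kale + bell pepper with both tight: 3.899 servings and 0.6285 servings → $4.88.
The minimum over all feasible corners is $4.88.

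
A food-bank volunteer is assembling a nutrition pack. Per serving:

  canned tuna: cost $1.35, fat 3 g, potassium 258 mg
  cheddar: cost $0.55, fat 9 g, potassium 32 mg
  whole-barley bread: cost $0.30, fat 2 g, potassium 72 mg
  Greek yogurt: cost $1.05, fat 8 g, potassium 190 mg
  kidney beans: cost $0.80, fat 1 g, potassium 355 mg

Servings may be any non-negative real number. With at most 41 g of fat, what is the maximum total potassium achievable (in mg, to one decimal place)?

Potassium per g fat: kidney beans 355, canned tuna 86, whole-barley bread 36, Greek yogurt 23.75, cheddar 3.556.
With no serving limits, spend the whole fat allowance on kidney beans: 41 g / 1 g × 355 mg = 14555.0 mg.

14555.0 mg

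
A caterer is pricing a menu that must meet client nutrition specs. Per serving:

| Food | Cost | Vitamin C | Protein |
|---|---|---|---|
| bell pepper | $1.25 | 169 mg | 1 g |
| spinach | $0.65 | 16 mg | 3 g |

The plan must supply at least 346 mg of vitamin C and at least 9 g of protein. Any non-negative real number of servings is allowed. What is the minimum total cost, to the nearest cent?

Compare the cost at each extreme point of the feasible region.
bell pepper only: max(346/169, 9/1) = 9 servings → $11.25.
spinach only: max(346/16, 9/3) = 21.62 servings → $14.06.
bell pepper + spinach with both tight: 1.821 servings and 2.393 servings → $3.83.
Cheapest feasible corner: $3.83.

$3.83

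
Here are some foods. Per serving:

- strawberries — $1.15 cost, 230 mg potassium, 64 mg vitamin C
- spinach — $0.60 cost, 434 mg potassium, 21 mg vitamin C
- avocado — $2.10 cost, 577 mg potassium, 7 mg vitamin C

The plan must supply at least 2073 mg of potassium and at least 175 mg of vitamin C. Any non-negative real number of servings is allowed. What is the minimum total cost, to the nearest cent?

Compare the cost at each extreme point of the feasible region.
strawberries only: max(2073/230, 175/64) = 9.013 servings → $10.37.
spinach only: max(2073/434, 175/21) = 8.333 servings → $5.00.
avocado only: max(2073/577, 175/7) = 25 servings → $52.50.
strawberries + spinach with both tight: 1.413 servings and 4.028 servings → $4.04.
strawberries + avocado with both tight: 2.448 servings and 2.617 servings → $8.31.
spinach + avocado: the both-tight solution has a negative serving — not a feasible corner.
The minimum over all feasible corners is $4.04.

$4.04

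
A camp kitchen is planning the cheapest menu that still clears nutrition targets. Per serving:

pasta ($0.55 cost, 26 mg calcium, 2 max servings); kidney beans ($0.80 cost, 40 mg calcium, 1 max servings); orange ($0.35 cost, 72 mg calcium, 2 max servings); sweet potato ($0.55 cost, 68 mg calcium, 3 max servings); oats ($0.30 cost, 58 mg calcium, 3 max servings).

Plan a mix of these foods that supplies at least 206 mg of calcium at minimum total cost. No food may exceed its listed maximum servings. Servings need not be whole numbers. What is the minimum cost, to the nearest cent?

Cost per mg of calcium: orange $0.0049, oats $0.0052, sweet potato $0.0081, kidney beans $0.0200, pasta $0.0212.
Take 2 servings of orange: +144.0 mg calcium for $0.70 (total $0.70, still need 62.0 mg).
Take 1.069 servings of oats: +62.0 mg calcium for $0.32 (total $1.02, still need 0.0 mg).
Filling from the cheapest source first is optimal under one linear minimum: $1.02.

$1.02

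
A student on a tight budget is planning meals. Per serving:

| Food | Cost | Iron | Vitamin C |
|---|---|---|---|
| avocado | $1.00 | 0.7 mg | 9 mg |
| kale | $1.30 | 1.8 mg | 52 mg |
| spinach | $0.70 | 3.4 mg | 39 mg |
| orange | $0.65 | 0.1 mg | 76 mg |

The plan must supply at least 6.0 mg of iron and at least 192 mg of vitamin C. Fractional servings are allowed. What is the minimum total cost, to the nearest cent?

$2.27

At the optimum either one food covers both requirements or two foods hit both targets exactly; no other combination can be cheaper.
avocado only: max(6.0/0.7, 192/9) = 21.33 servings → $21.33.
kale only: max(6.0/1.8, 192/52) = 3.692 servings → $4.80.
spinach only: max(6.0/3.4, 192/39) = 4.923 servings → $3.45.
orange only: max(6.0/0.1, 192/76) = 60 servings → $39.00.
avocado + kale: the both-tight solution has a negative serving — not a feasible corner.
avocado + spinach with both targets exact would need a negative amount; discard.
avocado + orange with both tight: 8.352 servings and 1.537 servings → $9.35.
kale + spinach with both targets exact would need a negative amount; discard.
kale + orange with both tight: 3.319 servings and 0.2553 servings → $4.48.
spinach + orange with both tight: 1.716 servings and 1.646 servings → $2.27.
The minimum over all feasible corners is $2.27.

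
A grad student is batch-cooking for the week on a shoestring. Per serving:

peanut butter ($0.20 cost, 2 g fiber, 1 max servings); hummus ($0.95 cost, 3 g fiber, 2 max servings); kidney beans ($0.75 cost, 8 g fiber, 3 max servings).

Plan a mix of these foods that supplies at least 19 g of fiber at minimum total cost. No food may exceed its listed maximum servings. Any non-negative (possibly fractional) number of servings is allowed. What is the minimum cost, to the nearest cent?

Cost per g of fiber: kidney beans $0.0938, peanut butter $0.1000, hummus $0.3167.
Take 2.375 servings of kidney beans: +19.0 g fiber for $1.78 (total $1.78, still need 0.0 g).
Greedy by cheapest-per-g is optimal for a single linear constraint, so the minimum cost is $1.78.

$1.78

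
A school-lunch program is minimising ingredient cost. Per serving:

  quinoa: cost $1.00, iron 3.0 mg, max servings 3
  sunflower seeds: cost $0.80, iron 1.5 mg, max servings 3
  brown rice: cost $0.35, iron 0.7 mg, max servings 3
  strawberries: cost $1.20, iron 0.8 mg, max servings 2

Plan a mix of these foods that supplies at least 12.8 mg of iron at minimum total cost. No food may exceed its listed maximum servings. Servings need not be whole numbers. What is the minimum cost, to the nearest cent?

Cost per mg of iron: quinoa $0.3333, brown rice $0.5000, sunflower seeds $0.5333, strawberries $1.5000.
Take 3 servings of quinoa: +9.0 mg iron for $3.00 (total $3.00, still need 3.8 mg).
Take 3 servings of brown rice: +2.1 mg iron for $1.05 (total $4.05, still need 1.7 mg).
Take 1.133 servings of sunflower seeds: +1.7 mg iron for $0.91 (total $4.96, still need 0.0 mg).
Greedy by cheapest-per-mg is optimal for a single linear constraint, so the minimum cost is $4.96.

$4.96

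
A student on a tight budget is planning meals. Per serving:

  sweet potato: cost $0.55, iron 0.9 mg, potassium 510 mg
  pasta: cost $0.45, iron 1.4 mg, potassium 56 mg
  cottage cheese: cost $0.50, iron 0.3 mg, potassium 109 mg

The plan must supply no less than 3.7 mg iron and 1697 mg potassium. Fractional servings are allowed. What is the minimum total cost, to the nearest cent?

$2.04

Compare the cost at each extreme point of the feasible region.
sweet potato only: max(3.7/0.9, 1697/510) = 4.111 servings → $2.26.
pasta only: max(3.7/1.4, 1697/56) = 30.3 servings → $13.64.
cottage cheese only: max(3.7/0.3, 1697/109) = 15.57 servings → $7.78.
sweet potato + pasta with both tight: 3.268 servings and 0.542 servings → $2.04.
sweet potato + cottage cheese with both tight: 1.927 servings and 6.552 servings → $4.34.
pasta + cottage cheese with both targets exact would need a negative amount; discard.
The minimum over all feasible corners is $2.04.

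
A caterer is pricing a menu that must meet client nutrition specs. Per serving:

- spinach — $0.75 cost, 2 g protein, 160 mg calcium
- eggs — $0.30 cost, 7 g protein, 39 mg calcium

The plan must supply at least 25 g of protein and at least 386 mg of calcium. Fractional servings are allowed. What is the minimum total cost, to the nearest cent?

This is a tiny linear program; its minimum lies at a vertex of the feasible set. List the vertices and price them.
spinach only: max(25/2, 386/160) = 12.5 servings → $9.38.
eggs only: max(25/7, 386/39) = 9.897 servings → $2.97.
spinach + eggs with both tight: 1.657 servings and 3.098 servings → $2.17.
Cheapest feasible corner: $2.17.

$2.17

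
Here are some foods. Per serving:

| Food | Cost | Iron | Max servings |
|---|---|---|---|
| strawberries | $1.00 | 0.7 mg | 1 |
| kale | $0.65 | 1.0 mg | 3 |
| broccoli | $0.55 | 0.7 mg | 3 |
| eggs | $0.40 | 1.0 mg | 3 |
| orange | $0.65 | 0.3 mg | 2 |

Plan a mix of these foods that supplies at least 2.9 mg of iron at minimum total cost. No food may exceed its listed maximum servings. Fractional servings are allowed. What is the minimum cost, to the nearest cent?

$1.16

Cost per mg of iron: eggs $0.4000, kale $0.6500, broccoli $0.7857, strawberries $1.4286, orange $2.1667.
Take 2.9 servings of eggs: +2.9 mg iron for $1.16 (total $1.16, still need 0.0 mg).
Greedy by cheapest-per-mg is optimal for a single linear constraint, so the minimum cost is $1.16.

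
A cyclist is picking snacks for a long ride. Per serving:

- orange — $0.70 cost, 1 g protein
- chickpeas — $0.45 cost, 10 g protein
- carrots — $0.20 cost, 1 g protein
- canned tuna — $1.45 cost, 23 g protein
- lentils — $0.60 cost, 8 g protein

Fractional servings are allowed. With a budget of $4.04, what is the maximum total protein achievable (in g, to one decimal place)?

Protein per dollar: chickpeas 22.22, canned tuna 15.86, lentils 13.33, carrots 5, orange 1.429.
With no serving limits, spend the whole cost allowance on chickpeas: $4.04 / $0.45 × 10 g = 89.8 g.

89.8 g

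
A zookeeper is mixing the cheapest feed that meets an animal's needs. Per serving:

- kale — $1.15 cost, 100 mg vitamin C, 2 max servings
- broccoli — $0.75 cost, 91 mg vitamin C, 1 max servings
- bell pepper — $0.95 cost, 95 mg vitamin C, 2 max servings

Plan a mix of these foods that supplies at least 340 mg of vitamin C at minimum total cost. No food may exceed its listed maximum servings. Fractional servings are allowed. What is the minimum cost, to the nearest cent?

Cost per mg of vitamin C: broccoli $0.0082, bell pepper $0.0100, kale $0.0115.
Take 1 serving of broccoli: +91.0 mg vitamin C for $0.75 (total $0.75, still need 249.0 mg).
Take 2 servings of bell pepper: +190.0 mg vitamin C for $1.90 (total $2.65, still need 59.0 mg).
Take 0.59 servings of kale: +59.0 mg vitamin C for $0.68 (total $3.33, still need 0.0 mg).
Greedy by cheapest-per-mg is optimal for a single linear constraint, so the minimum cost is $3.33.

$3.33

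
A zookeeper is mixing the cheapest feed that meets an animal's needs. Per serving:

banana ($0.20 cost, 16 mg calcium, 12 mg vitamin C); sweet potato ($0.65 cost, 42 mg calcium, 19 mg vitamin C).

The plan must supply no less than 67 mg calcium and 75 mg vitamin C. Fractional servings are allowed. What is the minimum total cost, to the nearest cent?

With two linear requirements the optimum uses one or two foods; enumerate the corners.
banana only: max(67/16, 75/12) = 6.25 servings → $1.25.
sweet potato only: max(67/42, 75/19) = 3.947 servings → $2.57.
banana + sweet potato: intersection lies outside the first quadrant.
Cheapest feasible corner: $1.25.

$1.25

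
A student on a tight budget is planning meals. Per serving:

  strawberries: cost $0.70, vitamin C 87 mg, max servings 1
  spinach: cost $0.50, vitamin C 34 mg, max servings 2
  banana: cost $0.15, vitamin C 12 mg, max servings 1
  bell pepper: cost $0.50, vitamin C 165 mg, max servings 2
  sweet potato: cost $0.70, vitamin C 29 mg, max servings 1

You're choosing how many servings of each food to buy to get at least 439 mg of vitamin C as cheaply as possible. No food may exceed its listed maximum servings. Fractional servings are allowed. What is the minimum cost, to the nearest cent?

$2.00

Cost per mg of vitamin C: bell pepper $0.0030, strawberries $0.0080, banana $0.0125, spinach $0.0147, sweet potato $0.0241.
Take 2 servings of bell pepper: +330.0 mg vitamin C for $1.00 (total $1.00, still need 109.0 mg).
Take 1 serving of strawberries: +87.0 mg vitamin C for $0.70 (total $1.70, still need 22.0 mg).
Take 1 serving of banana: +12.0 mg vitamin C for $0.15 (total $1.85, still need 10.0 mg).
Take 0.2941 servings of spinach: +10.0 mg vitamin C for $0.15 (total $2.00, still need 0.0 mg).
Greedy by cheapest-per-mg is optimal for a single linear constraint, so the minimum cost is $2.00.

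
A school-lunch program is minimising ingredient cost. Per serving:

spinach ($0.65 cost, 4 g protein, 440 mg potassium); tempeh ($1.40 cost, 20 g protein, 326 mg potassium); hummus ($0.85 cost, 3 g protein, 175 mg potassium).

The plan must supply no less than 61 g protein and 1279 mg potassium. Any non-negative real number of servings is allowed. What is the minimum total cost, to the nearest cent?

Minimising a linear cost over {protein ≥ 61, potassium ≥ 1279, servings ≥ 0} — the optimum is at a vertex, using one or two foods.
spinach only: max(61/4, 1279/440) = 15.25 servings → $9.91.
tempeh only: max(61/20, 1279/326) = 3.923 servings → $5.49.
hummus only: max(61/3, 1279/175) = 20.33 servings → $17.28.
spinach + tempeh with both tight: 0.7596 servings and 2.898 servings → $4.55.
spinach + hummus: intersection lies outside the first quadrant.
tempeh + hummus with both tight: 2.711 servings and 2.258 servings → $5.71.
Cheapest feasible corner: $4.55.

$4.55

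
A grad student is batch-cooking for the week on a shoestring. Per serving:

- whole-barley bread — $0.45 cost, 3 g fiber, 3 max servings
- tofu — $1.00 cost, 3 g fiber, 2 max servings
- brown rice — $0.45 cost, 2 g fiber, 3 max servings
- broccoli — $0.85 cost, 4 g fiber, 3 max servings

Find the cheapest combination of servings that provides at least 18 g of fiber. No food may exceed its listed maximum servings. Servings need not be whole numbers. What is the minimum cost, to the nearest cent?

$3.26

Cost per g of fiber: whole-barley bread $0.1500, broccoli $0.2125, brown rice $0.2250, tofu $0.3333.
Take 3 servings of whole-barley bread: +9.0 g fiber for $1.35 (total $1.35, still need 9.0 g).
Take 2.25 servings of broccoli: +9.0 g fiber for $1.91 (total $3.26, still need 0.0 g).
Greedy by cheapest-per-g is optimal for a single linear constraint, so the minimum cost is $3.26.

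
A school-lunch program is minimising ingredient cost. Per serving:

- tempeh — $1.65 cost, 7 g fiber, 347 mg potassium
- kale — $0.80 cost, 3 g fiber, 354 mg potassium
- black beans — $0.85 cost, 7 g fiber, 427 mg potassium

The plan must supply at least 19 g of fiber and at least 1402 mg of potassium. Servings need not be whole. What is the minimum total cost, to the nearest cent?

Two binding constraints pin down two serving amounts, so the optimal mix uses at most two foods. The candidates are each food alone (scaled to the tighter of fiber/potassium) and each pair with both constraints tight.
tempeh only: max(19/7, 1402/347) = 4.04 servings → $6.67.
kale only: max(19/3, 1402/354) = 6.333 servings → $5.07.
black beans only: max(19/7, 1402/427) = 3.283 servings → $2.79.
tempeh + kale with both tight: 1.754 servings and 2.241 servings → $4.69.
tempeh + black beans: intersection lies outside the first quadrant.
kale + black beans with both tight: 1.421 servings and 2.105 servings → $2.93.
So the least-cost plan costs $2.79.

$2.79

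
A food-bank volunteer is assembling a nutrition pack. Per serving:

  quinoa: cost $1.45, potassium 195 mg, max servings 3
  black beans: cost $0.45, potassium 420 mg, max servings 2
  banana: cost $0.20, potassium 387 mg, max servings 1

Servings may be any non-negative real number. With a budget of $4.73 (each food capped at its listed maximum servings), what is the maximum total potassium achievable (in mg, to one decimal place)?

1715.2 mg

Potassium per dollar: banana 1935, black beans 933.3, quinoa 134.5.
Take 1 serving of banana: spends $0.20, +387.0 mg potassium (running total 387.0 mg).
Take 2 servings of black beans: spends $0.90, +840.0 mg potassium (running total 1227.0 mg).
Take 2.503 servings of quinoa: spends $3.63, +488.2 mg potassium (running total 1715.2 mg).
Filling greedily by potassium-per-dollar is optimal for one linear limit, giving 1715.2 mg.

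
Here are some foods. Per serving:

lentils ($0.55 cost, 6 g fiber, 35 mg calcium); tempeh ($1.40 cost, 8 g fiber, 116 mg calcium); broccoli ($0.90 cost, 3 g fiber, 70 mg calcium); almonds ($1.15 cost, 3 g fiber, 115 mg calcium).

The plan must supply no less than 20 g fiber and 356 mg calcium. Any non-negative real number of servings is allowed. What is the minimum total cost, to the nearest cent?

Check every corner: each single food scaled to meet both minima, and each pair solved so both constraints bind.
lentils only: max(20/6, 356/35) = 10.17 servings → $5.59.
tempeh only: max(20/8, 356/116) = 3.069 servings → $4.30.
broccoli only: max(20/3, 356/70) = 6.667 servings → $6.00.
almonds only: max(20/3, 356/115) = 6.667 servings → $7.67.
lentils + tempeh: the both-tight solution has a negative serving — not a feasible corner.
lentils + broccoli with both tight: 1.054 servings and 4.559 servings → $4.68.
lentils + almonds with both tight: 2.106 servings and 2.455 servings → $3.98.
tempeh + broccoli with both tight: 1.566 servings and 2.491 servings → $4.43.
tempeh + almonds with both tight: 2.154 servings and 0.9231 servings → $4.08.
broccoli + almonds with both targets exact would need a negative amount; discard.
The minimum over all feasible corners is $3.98.

$3.98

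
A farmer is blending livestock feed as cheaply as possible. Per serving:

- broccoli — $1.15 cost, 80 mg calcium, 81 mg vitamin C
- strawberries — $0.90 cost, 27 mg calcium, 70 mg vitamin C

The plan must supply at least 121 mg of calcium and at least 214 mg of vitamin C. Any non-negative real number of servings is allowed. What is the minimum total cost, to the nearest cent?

$2.84

For a min-cost LP with two ≥-constraints, a basic feasible solution has at most two positive variables.
broccoli only: max(121/80, 214/81) = 2.642 servings → $3.04.
strawberries only: max(121/27, 214/70) = 4.481 servings → $4.03.
broccoli + strawberries with both tight: 0.7887 servings and 2.144 servings → $2.84.
So the least-cost plan costs $2.84.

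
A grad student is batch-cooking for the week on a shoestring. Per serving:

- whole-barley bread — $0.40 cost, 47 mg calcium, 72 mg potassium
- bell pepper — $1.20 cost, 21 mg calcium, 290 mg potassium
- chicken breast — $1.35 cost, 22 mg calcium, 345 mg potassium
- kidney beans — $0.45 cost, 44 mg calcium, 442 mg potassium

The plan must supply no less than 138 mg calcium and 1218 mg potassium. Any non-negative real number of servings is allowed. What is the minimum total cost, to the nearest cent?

$1.38

Compare the cost at each extreme point of the feasible region.
whole-barley bread only: max(138/47, 1218/72) = 16.92 servings → $6.77.
bell pepper only: max(138/21, 1218/290) = 6.571 servings → $7.89.
chicken breast only: max(138/22, 1218/345) = 6.273 servings → $8.47.
kidney beans only: max(138/44, 1218/442) = 3.136 servings → $1.41.
whole-barley bread + bell pepper with both tight: 1.192 servings and 3.904 servings → $5.16.
whole-barley bread + chicken breast with both tight: 1.423 servings and 3.234 servings → $4.93.
whole-barley bread + kidney beans with both tight: 0.4205 servings and 2.687 servings → $1.38.
bell pepper + chicken breast: the both-tight solution has a negative serving — not a feasible corner.
bell pepper + kidney beans with both targets exact would need a negative amount; discard.
chicken breast + kidney beans with both targets exact would need a negative amount; discard.
The minimum over all feasible corners is $1.38.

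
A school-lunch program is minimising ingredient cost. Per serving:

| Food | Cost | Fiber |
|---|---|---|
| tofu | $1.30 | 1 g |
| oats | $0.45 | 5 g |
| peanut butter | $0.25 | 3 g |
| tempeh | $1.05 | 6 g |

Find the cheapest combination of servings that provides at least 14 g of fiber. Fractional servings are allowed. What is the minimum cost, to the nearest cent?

$1.17

Cost per g of fiber: peanut butter $0.0833, oats $0.0900, tempeh $0.1750, tofu $1.3000.
With no serving limits, use only peanut butter: 14 g / 3 g = 4.667 servings × $0.25 = $1.17.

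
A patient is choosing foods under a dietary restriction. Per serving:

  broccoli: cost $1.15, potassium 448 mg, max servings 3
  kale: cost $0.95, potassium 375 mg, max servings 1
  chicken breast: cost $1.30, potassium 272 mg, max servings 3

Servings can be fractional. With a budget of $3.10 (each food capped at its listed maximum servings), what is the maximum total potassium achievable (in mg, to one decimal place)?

Potassium per dollar: kale 394.7, broccoli 389.6, chicken breast 209.2.
Take 1 serving of kale: spends $0.95, +375.0 mg potassium (running total 375.0 mg).
Take 1.87 servings of broccoli: spends $2.15, +837.6 mg potassium (running total 1212.6 mg).
Filling greedily by potassium-per-dollar is optimal for one linear limit, giving 1212.6 mg.

1212.6 mg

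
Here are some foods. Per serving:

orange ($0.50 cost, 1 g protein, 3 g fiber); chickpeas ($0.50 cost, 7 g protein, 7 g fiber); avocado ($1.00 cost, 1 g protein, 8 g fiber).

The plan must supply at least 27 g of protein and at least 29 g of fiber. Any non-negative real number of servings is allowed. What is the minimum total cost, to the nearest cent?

The cheapest plan sits at a corner of the feasible region — with two constraints it uses at most two foods.
orange only: max(27/1, 29/3) = 27 servings → $13.50.
chickpeas only: max(27/7, 29/7) = 4.143 servings → $2.07.
avocado only: max(27/1, 29/8) = 27 servings → $27.00.
orange + chickpeas with both tight: 1 serving and 3.714 servings → $2.36.
orange + avocado with both targets exact would need a negative amount; discard.
chickpeas + avocado with both tight: 3.816 servings and 0.2857 servings → $2.19.
The minimum over all feasible corners is $2.07.

$2.07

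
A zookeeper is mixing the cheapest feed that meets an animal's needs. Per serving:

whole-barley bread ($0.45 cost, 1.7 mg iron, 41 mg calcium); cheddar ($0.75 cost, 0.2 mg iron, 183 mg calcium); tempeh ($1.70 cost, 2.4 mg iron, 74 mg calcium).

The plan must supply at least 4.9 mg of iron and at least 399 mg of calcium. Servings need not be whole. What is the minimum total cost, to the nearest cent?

$2.40

For a min-cost LP with two ≥-constraints, a basic feasible solution has at most two positive variables.
whole-barley bread only: max(4.9/1.7, 399/41) = 9.732 servings → $4.38.
cheddar only: max(4.9/0.2, 399/183) = 24.5 servings → $18.38.
tempeh only: max(4.9/2.4, 399/74) = 5.392 servings → $9.17.
whole-barley bread + cheddar with both tight: 2.697 servings and 1.576 servings → $2.40.
whole-barley bread + tempeh: intersection lies outside the first quadrant.
cheddar + tempeh with both tight: 1.402 servings and 1.925 servings → $4.32.
The minimum over all feasible corners is $2.40.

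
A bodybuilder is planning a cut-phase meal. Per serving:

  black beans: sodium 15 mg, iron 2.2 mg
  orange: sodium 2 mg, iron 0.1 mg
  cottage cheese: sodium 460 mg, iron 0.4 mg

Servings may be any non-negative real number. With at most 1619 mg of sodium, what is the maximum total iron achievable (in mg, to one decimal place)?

237.5 mg

Iron per mg sodium: black beans 0.1467, orange 0.05, cottage cheese 0.0008696.
With no serving limits, spend the whole sodium allowance on black beans: 1619 mg / 15 mg × 2.2 mg = 237.5 mg.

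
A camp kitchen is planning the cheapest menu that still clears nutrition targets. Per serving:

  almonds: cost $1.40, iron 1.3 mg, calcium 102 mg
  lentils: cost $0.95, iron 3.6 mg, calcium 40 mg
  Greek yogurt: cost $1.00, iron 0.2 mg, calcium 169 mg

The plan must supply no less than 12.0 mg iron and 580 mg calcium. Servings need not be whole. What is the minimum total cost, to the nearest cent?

$5.70

With two linear requirements the optimum uses one or two foods; enumerate the corners.
almonds only: max(12.0/1.3, 580/102) = 9.231 servings → $12.92.
lentils only: max(12.0/3.6, 580/40) = 14.5 servings → $13.78.
Greek yogurt only: max(12.0/0.2, 580/169) = 60 servings → $60.00.
almonds + lentils with both tight: 5.102 servings and 1.491 servings → $8.56.
almonds + Greek yogurt with both targets exact would need a negative amount; discard.
lentils + Greek yogurt with both tight: 3.185 servings and 2.678 servings → $5.70.
So the least-cost plan costs $5.70.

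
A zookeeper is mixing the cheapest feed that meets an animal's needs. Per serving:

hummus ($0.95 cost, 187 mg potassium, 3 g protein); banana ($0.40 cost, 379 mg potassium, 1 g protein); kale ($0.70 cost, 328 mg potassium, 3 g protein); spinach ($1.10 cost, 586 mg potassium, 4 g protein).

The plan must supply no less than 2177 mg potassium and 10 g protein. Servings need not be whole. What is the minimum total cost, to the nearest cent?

Check every corner: each single food scaled to meet both minima, and each pair solved so both constraints bind.
hummus only: max(2177/187, 10/3) = 11.64 servings → $11.06.
banana only: max(2177/379, 10/1) = 10 servings → $4.00.
kale only: max(2177/328, 10/3) = 6.637 servings → $4.65.
spinach only: max(2177/586, 10/4) = 3.715 servings → $4.09.
hummus + banana with both tight: 1.698 servings and 4.906 servings → $3.58.
hummus + kale: the both-tight solution has a negative serving — not a feasible corner.
hummus + spinach: the both-tight solution has a negative serving — not a feasible corner.
banana + kale with both tight: 4.019 servings and 1.994 servings → $3.00.
banana + spinach with both tight: 3.062 servings and 1.734 servings → $3.13.
kale + spinach with both targets exact would need a negative amount; discard.
The minimum over all feasible corners is $3.00.

$3.00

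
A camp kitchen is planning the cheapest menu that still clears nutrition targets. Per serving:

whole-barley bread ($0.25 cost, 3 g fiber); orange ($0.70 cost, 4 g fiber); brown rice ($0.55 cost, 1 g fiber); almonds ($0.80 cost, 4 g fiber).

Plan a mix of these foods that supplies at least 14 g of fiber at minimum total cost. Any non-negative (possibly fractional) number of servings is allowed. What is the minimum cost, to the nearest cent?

Cost per g of fiber: whole-barley bread $0.0833, orange $0.1750, almonds $0.2000, brown rice $0.5500.
With no serving limits, use only whole-barley bread: 14 g / 3 g = 4.667 servings × $0.25 = $1.17.

$1.17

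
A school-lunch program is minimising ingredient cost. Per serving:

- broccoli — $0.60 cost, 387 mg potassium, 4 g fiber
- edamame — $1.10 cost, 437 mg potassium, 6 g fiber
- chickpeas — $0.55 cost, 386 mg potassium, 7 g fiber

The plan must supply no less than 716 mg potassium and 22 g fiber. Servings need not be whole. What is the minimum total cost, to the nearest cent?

$1.73

Two binding constraints pin down two serving amounts, so the optimal mix uses at most two foods. The candidates are each food alone (scaled to the tighter of potassium/fiber) and each pair with both constraints tight.
broccoli only: max(716/387, 22/4) = 5.5 servings → $3.30.
edamame only: max(716/437, 22/6) = 3.667 servings → $4.03.
chickpeas only: max(716/386, 22/7) = 3.143 servings → $1.73.
broccoli + edamame: intersection lies outside the first quadrant.
broccoli + chickpeas with both targets exact would need a negative amount; discard.
edamame + chickpeas: the both-tight solution has a negative serving — not a feasible corner.
Cheapest feasible corner: $1.73.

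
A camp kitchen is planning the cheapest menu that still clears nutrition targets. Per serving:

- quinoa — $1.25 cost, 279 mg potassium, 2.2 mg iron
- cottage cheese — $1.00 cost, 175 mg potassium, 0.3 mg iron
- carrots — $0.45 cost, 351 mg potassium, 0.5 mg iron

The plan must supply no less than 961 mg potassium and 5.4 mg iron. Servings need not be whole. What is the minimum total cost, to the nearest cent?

$3.23

quinoa only: max(961/279, 5.4/2.2) = 3.444 servings → $4.31.
cottage cheese only: max(961/175, 5.4/0.3) = 18 servings → $18.00.
carrots only: max(961/351, 5.4/0.5) = 10.8 servings → $4.86.
quinoa + cottage cheese with both tight: 2.18 servings and 2.017 servings → $4.74.
quinoa + carrots with both tight: 2.236 servings and 0.9603 servings → $3.23.
cottage cheese + carrots: intersection lies outside the first quadrant.
The minimum over all feasible corners is $3.23.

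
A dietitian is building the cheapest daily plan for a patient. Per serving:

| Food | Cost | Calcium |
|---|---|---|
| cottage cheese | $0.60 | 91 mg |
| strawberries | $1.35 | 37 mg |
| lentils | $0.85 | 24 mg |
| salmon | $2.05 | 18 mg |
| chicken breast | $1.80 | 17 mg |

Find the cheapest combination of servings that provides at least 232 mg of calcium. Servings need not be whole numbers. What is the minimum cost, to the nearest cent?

$1.53

Cost per mg of calcium: cottage cheese $0.0066, lentils $0.0354, strawberries $0.0365, chicken breast $0.1059, salmon $0.1139.
With no serving limits, use only cottage cheese: 232 mg / 91 mg = 2.549 servings × $0.60 = $1.53.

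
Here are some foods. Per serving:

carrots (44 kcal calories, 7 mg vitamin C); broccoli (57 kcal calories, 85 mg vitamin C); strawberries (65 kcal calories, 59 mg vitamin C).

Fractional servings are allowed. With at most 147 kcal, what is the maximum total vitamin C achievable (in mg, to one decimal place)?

219.2 mg

Vitamin C per kcal: broccoli 1.491, strawberries 0.9077, carrots 0.1591.
With no serving limits, spend the whole calories allowance on broccoli: 147 kcal / 57 kcal × 85 mg = 219.2 mg.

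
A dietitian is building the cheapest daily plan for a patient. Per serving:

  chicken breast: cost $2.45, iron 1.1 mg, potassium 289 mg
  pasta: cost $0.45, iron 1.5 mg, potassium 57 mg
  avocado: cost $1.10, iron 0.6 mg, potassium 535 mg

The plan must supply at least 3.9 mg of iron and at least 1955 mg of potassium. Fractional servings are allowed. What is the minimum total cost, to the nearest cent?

$4.42

An LP optimum is at a vertex; with two nutrient constraints at most two foods are used. Check each candidate.
chicken breast only: max(3.9/1.1, 1955/289) = 6.765 servings → $16.57.
pasta only: max(3.9/1.5, 1955/57) = 34.3 servings → $15.43.
avocado only: max(3.9/0.6, 1955/535) = 6.5 servings → $7.15.
chicken breast + pasta: the both-tight solution has a negative serving — not a feasible corner.
chicken breast + avocado with both tight: 2.201 servings and 2.465 servings → $8.10.
pasta + avocado with both tight: 1.189 servings and 3.528 servings → $4.42.
So the least-cost plan costs $4.42.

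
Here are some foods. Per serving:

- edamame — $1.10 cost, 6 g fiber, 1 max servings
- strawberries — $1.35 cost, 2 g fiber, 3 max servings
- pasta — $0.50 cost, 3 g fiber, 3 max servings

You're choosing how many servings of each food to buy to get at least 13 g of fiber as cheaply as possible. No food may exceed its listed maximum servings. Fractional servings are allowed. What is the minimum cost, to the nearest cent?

$2.23

Cost per g of fiber: pasta $0.1667, edamame $0.1833, strawberries $0.6750.
Take 3 servings of pasta: +9.0 g fiber for $1.50 (total $1.50, still need 4.0 g).
Take 0.6667 servings of edamame: +4.0 g fiber for $0.73 (total $2.23, still need 0.0 g).
Filling from the cheapest source first is optimal under one linear minimum: $2.23.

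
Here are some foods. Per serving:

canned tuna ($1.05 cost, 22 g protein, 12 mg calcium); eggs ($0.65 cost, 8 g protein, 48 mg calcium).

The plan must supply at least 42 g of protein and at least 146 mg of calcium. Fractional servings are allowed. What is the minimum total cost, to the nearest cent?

$2.76

An LP optimum is at a vertex; with two nutrient constraints at most two foods are used. Check each candidate.
canned tuna only: max(42/22, 146/12) = 12.17 servings → $12.78.
eggs only: max(42/8, 146/48) = 5.25 servings → $3.41.
canned tuna + eggs with both tight: 0.8833 servings and 2.821 servings → $2.76.
The minimum over all feasible corners is $2.76.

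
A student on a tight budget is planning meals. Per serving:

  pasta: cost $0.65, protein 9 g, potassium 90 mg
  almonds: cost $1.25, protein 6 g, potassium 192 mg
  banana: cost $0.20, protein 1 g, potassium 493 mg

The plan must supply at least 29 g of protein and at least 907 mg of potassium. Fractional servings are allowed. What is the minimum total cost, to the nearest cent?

pasta only: max(29/9, 907/90) = 10.08 servings → $6.55.
almonds only: max(29/6, 907/192) = 4.833 servings → $6.04.
banana only: max(29/1, 907/493) = 29 servings → $5.80.
pasta + almonds with both tight: 0.1061 servings and 4.674 servings → $5.91.
pasta + banana with both tight: 3.08 servings and 1.277 servings → $2.26.
almonds + banana with both targets exact would need a negative amount; discard.
So the least-cost plan costs $2.26.

$2.26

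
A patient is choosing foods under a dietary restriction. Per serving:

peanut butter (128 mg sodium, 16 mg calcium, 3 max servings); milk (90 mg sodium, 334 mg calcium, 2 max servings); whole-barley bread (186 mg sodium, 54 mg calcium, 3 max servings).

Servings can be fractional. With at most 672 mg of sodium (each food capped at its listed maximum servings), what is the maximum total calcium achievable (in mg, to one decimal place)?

810.8 mg

Calcium per mg sodium: milk 3.711, whole-barley bread 0.2903, peanut butter 0.125.
Take 2 servings of milk: uses 180 mg sodium, +668.0 mg calcium (running total 668.0 mg).
Take 2.645 servings of whole-barley bread: uses 492 mg sodium, +142.8 mg calcium (running total 810.8 mg).
Greedy by best ratio exhausts the sodium allowance optimally: 810.8 mg.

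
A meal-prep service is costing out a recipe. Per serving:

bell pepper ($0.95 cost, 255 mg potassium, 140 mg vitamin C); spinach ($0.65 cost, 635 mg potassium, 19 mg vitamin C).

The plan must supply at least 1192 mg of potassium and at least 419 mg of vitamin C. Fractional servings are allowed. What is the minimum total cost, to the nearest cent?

For a min-cost LP with two ≥-constraints, a basic feasible solution has at most two positive variables.
bell pepper only: max(1192/255, 419/140) = 4.675 servings → $4.44.
spinach only: max(1192/635, 419/19) = 22.05 servings → $14.33.
bell pepper + spinach with both tight: 2.896 servings and 0.7142 servings → $3.22.
Cheapest feasible corner: $3.22.

$3.22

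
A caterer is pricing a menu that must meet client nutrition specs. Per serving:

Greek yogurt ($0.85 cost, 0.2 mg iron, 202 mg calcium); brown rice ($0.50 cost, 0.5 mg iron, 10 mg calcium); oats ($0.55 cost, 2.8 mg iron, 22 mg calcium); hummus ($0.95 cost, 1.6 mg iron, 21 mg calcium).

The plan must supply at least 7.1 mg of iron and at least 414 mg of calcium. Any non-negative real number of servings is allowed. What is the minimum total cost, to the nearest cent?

$2.84

Compare the cost at each extreme point of the feasible region.
Greek yogurt only: max(7.1/0.2, 414/202) = 35.5 servings → $30.18.
brown rice only: max(7.1/0.5, 414/10) = 41.4 servings → $20.70.
oats only: max(7.1/2.8, 414/22) = 18.82 servings → $10.35.
hummus only: max(7.1/1.6, 414/21) = 19.71 servings → $18.73.
Greek yogurt + brown rice with both tight: 1.374 servings and 13.65 servings → $7.99.
Greek yogurt + oats with both tight: 1.787 servings and 2.408 servings → $2.84.
Greek yogurt + hummus with both tight: 1.609 servings and 4.236 servings → $5.39.
brown rice + oats: the both-tight solution has a negative serving — not a feasible corner.
brown rice + hummus: the both-tight solution has a negative serving — not a feasible corner.
oats + hummus with both targets exact would need a negative amount; discard.
Cheapest feasible corner: $2.84.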